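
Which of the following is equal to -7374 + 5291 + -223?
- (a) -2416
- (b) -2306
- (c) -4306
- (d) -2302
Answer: b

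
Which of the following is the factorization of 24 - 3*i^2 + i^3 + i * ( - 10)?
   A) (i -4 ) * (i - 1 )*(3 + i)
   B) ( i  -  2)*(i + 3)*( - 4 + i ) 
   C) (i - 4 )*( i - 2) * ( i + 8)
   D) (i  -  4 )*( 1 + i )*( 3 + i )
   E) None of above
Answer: B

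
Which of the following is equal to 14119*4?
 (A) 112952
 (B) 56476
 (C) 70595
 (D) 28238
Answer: B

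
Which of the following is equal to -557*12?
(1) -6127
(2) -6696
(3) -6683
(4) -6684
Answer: 4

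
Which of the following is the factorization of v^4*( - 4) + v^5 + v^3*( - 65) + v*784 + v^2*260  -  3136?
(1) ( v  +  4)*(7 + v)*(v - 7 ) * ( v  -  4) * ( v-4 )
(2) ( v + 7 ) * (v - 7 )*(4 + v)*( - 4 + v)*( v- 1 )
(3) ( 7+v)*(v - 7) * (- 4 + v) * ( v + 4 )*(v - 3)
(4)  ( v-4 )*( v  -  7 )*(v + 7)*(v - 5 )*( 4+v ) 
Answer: 1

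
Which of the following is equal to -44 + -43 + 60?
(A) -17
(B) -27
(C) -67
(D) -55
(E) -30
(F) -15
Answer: B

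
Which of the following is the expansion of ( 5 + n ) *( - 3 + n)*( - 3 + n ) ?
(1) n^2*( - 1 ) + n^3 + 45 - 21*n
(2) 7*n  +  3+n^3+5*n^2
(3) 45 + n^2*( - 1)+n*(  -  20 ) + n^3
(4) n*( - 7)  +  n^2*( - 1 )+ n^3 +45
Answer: 1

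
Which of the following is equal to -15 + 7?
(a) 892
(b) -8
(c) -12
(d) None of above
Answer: b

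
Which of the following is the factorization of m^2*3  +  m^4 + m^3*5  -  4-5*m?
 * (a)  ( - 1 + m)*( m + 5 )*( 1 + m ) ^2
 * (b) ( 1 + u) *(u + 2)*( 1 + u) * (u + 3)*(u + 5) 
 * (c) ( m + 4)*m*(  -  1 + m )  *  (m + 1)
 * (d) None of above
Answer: d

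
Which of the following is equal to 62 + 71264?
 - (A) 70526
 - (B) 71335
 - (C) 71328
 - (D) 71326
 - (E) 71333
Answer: D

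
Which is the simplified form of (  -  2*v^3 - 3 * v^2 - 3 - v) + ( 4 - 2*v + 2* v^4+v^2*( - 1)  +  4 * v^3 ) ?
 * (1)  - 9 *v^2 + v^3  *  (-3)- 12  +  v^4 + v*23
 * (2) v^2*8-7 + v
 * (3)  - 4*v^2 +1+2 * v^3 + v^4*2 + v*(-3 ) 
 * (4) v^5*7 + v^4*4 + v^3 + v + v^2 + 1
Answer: 3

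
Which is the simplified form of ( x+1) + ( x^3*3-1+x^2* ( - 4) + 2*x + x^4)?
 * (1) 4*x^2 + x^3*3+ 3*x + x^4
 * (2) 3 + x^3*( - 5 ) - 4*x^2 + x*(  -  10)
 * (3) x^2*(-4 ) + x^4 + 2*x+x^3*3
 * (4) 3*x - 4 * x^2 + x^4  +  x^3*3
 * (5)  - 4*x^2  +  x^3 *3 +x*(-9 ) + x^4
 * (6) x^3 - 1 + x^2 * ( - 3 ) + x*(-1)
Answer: 4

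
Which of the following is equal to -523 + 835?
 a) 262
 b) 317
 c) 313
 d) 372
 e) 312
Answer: e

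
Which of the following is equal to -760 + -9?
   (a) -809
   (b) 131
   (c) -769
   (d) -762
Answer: c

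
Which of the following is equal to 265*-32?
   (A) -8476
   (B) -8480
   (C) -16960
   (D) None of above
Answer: B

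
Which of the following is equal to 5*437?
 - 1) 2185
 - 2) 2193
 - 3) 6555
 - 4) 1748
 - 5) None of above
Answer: 1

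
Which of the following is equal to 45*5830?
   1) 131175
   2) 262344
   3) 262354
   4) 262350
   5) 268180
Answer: 4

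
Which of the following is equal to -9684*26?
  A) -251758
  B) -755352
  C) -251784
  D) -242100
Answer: C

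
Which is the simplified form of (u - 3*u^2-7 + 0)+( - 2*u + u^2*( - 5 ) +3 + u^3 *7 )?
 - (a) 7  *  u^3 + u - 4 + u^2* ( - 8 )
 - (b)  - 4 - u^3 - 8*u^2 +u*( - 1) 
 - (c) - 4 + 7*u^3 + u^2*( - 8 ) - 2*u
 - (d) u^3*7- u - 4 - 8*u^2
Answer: d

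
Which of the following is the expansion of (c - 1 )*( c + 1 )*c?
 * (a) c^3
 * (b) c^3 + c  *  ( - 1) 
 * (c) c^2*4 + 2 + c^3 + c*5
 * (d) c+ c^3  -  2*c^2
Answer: b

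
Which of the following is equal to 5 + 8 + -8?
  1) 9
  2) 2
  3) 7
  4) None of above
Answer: 4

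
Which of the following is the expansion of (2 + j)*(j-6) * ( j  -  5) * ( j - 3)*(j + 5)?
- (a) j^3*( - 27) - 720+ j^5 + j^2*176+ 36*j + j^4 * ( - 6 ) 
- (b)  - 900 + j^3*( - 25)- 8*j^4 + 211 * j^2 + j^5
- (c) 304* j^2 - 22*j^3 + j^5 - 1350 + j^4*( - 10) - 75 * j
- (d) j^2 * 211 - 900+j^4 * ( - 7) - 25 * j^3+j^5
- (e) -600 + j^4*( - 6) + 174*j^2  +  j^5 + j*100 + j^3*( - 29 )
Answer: d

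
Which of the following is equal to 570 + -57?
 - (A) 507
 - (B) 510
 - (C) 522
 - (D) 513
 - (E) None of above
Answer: D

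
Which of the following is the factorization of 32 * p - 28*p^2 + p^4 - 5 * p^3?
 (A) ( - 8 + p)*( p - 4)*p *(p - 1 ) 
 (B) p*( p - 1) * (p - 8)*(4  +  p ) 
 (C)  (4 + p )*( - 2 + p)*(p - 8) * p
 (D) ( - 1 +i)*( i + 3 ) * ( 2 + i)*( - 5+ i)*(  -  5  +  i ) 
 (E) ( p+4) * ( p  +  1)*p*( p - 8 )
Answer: B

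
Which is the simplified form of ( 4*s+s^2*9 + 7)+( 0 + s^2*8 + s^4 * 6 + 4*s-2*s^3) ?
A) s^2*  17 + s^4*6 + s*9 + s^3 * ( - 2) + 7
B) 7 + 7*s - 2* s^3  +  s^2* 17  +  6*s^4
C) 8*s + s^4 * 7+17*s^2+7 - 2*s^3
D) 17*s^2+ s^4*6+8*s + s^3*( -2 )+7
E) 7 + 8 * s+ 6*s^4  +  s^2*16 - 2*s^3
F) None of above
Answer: D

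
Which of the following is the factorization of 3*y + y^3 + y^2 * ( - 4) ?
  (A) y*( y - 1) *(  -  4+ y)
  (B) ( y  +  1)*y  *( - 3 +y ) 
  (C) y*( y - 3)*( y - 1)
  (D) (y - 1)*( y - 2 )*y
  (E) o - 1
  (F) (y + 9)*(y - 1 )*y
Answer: C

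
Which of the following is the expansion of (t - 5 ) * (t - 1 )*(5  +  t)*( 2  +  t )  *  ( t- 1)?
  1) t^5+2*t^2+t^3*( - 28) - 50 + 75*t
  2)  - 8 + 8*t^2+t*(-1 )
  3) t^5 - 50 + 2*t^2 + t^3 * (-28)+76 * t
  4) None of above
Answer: 1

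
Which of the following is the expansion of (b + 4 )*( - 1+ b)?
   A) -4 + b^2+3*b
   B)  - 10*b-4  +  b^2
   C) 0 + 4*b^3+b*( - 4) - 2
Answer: A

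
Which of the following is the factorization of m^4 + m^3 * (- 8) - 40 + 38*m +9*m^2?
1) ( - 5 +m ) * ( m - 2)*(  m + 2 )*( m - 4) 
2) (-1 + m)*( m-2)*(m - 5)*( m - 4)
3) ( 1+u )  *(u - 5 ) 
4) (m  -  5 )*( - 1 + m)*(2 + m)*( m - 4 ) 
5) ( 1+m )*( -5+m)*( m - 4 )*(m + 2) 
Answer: 4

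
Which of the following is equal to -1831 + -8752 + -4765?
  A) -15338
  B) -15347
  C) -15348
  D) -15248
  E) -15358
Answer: C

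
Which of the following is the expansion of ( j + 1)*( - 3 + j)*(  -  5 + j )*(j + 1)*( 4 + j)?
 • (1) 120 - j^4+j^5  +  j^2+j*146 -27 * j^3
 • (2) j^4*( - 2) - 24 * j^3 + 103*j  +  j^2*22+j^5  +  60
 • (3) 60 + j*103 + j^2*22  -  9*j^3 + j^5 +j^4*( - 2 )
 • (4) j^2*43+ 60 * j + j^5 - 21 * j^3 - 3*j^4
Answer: 2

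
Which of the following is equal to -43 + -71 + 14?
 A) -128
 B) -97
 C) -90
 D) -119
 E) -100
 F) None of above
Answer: E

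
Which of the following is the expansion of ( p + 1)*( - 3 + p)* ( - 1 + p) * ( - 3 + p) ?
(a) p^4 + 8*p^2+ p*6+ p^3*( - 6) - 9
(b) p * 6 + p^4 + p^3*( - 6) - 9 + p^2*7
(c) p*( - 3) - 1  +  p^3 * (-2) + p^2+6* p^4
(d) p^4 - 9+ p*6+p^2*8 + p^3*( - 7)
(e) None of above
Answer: a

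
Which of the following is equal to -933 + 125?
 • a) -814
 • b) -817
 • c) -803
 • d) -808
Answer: d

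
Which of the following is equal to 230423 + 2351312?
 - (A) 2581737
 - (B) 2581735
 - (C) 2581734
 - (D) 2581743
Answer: B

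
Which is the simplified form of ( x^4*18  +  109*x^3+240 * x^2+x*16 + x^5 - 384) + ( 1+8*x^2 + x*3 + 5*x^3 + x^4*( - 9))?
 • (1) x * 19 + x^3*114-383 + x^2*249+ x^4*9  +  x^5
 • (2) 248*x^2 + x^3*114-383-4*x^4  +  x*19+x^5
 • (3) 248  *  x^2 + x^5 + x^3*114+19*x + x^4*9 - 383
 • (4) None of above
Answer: 3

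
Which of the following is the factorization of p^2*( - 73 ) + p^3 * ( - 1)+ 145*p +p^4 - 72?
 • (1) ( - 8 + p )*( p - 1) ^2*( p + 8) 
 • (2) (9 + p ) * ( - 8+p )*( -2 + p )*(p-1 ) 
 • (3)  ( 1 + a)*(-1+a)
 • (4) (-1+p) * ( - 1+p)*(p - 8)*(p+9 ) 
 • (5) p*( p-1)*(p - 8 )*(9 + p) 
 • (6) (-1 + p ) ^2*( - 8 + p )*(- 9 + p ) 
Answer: 4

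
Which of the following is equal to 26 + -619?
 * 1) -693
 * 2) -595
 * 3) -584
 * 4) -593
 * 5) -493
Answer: 4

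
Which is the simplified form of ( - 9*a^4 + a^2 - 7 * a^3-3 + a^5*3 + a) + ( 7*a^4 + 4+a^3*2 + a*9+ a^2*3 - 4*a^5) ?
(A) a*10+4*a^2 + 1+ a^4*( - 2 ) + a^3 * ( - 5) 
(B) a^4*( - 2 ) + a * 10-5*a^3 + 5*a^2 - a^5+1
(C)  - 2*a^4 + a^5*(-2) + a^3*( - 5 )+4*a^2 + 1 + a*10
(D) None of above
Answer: D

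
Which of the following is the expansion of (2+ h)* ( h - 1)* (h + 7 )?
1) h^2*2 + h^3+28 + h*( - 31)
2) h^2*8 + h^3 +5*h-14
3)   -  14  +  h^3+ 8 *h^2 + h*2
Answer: 2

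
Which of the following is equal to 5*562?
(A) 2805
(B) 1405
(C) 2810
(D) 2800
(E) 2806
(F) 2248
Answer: C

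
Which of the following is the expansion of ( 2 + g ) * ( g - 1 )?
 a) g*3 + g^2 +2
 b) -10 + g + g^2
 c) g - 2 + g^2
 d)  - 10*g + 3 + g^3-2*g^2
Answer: c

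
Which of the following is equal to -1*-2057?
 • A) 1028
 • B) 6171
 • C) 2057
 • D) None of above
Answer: C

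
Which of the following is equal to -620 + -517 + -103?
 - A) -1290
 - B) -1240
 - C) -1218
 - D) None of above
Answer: B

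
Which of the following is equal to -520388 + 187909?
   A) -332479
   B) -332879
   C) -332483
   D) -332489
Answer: A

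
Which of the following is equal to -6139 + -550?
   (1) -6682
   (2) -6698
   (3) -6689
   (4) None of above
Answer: 3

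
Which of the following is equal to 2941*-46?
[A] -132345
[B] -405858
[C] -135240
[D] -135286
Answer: D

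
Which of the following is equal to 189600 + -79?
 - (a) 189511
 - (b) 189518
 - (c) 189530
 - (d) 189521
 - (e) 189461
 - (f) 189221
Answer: d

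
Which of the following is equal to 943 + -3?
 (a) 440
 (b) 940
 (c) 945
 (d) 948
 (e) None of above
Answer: b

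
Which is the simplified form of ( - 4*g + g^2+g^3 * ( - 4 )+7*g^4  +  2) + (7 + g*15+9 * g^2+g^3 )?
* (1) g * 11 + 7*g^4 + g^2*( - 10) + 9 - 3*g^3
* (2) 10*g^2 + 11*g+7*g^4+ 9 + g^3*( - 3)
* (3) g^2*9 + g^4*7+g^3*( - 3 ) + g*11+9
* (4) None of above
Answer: 2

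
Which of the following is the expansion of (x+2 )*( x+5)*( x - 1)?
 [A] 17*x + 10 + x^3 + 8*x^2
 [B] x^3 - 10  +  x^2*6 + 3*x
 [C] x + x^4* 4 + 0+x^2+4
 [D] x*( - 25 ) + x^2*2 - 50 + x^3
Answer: B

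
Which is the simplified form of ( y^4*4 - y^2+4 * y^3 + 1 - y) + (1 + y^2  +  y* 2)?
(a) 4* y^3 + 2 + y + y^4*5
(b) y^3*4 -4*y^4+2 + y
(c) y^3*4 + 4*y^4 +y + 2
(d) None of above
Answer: c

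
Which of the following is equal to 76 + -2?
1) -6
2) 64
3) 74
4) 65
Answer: 3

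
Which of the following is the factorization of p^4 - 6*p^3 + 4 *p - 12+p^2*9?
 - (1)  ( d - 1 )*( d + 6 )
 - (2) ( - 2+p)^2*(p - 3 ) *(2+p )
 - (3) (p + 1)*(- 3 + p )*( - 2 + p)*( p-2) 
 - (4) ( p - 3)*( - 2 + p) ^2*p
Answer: 3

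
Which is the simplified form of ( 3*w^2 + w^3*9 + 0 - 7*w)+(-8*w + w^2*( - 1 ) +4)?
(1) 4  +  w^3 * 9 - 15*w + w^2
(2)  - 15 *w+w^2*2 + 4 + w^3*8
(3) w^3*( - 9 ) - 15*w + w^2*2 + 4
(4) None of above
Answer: 4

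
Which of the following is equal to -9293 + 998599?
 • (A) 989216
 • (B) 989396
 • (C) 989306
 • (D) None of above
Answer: C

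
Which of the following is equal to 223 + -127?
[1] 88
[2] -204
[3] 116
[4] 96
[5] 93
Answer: 4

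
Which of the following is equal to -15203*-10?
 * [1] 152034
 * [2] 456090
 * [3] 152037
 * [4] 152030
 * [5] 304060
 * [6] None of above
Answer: 4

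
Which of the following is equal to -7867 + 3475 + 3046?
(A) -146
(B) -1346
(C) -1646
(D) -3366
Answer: B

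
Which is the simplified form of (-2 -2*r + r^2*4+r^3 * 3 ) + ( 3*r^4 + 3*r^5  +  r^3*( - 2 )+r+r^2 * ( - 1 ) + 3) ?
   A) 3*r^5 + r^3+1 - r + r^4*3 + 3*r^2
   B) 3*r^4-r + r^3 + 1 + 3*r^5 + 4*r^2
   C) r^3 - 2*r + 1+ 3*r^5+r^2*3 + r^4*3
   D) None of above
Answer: A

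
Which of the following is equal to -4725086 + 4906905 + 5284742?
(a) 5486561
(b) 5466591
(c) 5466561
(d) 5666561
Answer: c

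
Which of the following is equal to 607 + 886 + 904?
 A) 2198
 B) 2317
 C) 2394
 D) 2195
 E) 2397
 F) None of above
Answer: E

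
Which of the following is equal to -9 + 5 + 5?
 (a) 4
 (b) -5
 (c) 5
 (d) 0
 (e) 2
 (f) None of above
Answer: f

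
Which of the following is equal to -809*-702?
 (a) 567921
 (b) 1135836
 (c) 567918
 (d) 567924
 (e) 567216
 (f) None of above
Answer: c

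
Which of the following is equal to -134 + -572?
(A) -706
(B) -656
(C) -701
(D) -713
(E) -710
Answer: A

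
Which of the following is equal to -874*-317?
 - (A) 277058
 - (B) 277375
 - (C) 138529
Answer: A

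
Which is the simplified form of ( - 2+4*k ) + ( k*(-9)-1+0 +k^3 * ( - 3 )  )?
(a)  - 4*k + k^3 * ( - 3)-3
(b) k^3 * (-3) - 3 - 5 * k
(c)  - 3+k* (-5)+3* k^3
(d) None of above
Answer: b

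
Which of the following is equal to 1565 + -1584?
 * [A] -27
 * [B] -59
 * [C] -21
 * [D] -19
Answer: D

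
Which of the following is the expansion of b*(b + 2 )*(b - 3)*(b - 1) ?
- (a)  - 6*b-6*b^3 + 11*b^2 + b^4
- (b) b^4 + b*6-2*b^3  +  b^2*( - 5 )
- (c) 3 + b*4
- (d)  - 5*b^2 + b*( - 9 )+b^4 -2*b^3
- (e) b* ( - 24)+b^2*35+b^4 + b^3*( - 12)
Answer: b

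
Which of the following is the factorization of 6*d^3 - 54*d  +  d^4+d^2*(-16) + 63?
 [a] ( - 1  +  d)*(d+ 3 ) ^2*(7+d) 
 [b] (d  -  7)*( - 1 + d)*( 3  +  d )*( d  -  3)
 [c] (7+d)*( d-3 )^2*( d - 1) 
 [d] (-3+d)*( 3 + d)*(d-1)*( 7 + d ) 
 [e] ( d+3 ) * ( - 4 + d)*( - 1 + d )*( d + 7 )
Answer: d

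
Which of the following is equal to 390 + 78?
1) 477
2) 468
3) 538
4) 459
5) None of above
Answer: 2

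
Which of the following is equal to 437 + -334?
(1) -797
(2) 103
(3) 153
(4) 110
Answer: 2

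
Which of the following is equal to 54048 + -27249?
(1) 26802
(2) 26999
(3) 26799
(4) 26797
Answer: 3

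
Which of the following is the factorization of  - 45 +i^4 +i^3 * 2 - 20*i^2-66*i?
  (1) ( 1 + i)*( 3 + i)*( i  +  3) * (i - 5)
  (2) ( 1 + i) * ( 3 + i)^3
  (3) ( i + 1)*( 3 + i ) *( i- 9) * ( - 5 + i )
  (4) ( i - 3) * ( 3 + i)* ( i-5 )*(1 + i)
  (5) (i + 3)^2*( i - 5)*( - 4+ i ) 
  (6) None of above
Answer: 1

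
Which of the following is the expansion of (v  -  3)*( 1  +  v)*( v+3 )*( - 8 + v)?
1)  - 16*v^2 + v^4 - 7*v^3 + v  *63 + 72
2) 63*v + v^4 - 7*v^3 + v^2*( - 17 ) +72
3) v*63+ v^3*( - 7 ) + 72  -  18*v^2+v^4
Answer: 2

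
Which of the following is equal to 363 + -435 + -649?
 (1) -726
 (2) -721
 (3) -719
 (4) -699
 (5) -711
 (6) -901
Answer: 2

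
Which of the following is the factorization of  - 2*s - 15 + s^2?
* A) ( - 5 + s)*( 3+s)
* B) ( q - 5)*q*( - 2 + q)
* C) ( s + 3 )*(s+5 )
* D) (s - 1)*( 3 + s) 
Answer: A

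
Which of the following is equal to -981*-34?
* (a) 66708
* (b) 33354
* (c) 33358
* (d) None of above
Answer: b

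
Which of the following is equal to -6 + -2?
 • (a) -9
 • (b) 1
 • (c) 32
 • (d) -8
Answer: d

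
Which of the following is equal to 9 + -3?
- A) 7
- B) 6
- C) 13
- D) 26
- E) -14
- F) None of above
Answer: B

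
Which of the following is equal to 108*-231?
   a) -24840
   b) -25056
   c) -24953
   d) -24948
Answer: d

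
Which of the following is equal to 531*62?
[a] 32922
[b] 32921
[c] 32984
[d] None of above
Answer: a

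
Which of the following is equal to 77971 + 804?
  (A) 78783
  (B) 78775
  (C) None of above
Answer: B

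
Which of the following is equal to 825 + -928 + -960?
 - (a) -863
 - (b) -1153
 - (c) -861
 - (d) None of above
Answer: d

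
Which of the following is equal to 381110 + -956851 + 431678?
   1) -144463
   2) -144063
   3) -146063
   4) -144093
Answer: 2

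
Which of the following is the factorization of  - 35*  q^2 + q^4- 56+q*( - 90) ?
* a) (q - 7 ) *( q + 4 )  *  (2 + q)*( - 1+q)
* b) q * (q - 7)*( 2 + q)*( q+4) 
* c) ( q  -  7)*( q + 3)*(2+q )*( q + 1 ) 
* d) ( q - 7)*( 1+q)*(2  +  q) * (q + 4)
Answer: d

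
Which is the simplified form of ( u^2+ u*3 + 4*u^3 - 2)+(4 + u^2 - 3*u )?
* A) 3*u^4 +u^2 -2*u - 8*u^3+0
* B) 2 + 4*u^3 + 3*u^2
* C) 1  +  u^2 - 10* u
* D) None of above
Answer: D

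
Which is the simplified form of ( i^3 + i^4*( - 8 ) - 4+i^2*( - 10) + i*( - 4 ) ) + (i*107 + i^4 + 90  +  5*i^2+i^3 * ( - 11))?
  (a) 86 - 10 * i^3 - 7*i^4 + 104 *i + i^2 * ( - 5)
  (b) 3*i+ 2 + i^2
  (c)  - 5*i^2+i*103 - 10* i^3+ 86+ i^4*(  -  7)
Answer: c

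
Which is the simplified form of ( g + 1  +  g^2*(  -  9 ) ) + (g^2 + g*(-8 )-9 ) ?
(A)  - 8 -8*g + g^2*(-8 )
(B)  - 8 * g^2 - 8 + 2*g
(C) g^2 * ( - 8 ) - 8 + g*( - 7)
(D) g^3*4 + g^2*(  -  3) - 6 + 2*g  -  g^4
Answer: C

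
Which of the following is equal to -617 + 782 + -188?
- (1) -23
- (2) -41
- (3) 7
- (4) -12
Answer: 1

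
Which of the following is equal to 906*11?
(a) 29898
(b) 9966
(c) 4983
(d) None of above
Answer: b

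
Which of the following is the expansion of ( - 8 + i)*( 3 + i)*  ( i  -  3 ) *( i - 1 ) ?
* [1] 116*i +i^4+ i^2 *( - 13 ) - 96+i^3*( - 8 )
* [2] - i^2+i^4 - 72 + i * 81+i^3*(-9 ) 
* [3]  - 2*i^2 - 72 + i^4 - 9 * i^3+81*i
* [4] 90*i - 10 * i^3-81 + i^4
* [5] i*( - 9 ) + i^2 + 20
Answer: 2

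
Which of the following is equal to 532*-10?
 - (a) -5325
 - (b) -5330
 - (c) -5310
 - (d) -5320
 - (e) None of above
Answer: d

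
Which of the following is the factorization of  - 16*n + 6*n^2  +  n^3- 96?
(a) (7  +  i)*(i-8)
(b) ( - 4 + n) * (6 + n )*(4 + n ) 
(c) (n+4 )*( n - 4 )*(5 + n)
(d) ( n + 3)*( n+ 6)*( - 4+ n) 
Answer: b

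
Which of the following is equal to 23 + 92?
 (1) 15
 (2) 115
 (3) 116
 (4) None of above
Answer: 2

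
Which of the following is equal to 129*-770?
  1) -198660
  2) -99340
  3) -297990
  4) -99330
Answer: 4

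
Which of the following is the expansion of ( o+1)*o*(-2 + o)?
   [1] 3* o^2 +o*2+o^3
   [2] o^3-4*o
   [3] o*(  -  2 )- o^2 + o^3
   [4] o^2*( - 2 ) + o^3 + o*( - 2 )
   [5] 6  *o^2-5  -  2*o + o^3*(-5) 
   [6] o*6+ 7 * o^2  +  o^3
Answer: 3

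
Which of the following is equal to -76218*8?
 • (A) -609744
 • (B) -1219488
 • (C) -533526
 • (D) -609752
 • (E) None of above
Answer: A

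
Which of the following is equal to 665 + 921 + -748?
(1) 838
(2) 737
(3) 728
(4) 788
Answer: 1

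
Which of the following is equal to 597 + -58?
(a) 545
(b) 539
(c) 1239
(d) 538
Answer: b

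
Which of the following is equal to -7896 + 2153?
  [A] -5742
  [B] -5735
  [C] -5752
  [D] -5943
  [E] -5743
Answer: E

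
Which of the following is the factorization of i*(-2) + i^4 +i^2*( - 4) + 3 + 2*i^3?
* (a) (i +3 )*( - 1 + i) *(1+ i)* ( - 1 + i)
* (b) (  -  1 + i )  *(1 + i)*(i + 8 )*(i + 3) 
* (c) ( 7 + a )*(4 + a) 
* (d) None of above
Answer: a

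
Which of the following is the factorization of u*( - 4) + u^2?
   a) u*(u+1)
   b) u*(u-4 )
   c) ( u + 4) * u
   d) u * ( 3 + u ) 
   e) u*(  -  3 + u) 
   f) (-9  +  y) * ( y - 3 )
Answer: b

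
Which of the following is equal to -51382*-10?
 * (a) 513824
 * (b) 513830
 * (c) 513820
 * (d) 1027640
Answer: c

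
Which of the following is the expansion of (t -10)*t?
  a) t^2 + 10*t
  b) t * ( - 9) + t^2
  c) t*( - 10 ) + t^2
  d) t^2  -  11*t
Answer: c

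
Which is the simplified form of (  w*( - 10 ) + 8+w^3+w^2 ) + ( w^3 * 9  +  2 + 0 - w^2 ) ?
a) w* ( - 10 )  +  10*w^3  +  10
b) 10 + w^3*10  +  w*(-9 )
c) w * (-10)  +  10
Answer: a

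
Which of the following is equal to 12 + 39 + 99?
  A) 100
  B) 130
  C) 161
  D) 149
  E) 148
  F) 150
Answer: F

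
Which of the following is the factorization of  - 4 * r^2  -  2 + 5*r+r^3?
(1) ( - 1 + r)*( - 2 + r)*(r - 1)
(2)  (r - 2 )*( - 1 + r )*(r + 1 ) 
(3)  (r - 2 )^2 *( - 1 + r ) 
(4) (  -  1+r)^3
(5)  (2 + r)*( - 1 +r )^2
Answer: 1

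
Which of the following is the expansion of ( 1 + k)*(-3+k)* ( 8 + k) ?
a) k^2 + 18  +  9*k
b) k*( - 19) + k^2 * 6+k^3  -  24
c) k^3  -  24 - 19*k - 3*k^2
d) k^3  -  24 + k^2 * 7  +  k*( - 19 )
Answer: b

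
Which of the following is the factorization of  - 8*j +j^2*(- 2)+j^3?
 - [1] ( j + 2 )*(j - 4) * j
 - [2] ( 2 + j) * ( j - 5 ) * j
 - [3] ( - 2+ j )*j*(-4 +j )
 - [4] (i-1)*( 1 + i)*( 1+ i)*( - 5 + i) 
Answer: 1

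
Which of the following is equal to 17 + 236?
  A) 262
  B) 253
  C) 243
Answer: B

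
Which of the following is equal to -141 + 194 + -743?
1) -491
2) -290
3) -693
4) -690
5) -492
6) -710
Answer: 4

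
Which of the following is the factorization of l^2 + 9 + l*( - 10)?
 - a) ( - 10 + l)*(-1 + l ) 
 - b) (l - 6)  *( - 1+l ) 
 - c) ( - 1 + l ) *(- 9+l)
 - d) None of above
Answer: c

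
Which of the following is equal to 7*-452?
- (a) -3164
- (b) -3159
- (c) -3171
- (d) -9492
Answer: a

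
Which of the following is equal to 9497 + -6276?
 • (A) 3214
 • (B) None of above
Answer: B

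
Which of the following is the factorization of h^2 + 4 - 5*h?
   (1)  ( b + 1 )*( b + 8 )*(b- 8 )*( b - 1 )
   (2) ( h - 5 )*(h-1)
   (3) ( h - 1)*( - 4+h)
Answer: 3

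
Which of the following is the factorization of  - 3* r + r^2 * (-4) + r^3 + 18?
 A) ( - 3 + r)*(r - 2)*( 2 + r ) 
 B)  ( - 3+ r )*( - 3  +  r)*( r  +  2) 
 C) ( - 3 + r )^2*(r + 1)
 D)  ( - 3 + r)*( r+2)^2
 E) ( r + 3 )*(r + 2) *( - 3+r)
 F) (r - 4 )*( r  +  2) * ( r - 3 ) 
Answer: B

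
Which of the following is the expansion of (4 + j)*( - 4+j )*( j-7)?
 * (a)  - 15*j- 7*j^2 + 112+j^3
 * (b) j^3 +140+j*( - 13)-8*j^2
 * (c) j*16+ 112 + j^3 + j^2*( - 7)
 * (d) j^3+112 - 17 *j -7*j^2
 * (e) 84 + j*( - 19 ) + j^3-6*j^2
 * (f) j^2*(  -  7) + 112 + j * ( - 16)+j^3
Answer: f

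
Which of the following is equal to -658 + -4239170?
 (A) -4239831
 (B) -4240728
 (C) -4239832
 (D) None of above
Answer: D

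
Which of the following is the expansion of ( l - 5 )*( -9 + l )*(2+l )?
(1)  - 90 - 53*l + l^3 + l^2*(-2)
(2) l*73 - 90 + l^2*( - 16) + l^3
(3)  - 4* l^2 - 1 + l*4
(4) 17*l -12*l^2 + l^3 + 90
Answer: 4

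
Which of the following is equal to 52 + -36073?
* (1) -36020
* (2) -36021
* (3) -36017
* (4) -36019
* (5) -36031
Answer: 2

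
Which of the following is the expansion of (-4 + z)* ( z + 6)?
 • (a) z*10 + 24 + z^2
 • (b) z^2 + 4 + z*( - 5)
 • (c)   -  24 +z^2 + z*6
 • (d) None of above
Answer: d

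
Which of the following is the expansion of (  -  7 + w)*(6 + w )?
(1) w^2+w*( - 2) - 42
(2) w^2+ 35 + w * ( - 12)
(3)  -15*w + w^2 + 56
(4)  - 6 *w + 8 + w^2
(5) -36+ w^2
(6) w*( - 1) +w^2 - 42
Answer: 6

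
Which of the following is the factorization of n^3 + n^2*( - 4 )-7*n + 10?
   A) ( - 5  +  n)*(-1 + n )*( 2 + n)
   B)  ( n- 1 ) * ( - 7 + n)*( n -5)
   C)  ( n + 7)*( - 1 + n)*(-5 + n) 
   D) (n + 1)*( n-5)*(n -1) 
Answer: A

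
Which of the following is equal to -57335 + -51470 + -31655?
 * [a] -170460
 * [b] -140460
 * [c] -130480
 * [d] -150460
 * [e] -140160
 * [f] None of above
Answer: b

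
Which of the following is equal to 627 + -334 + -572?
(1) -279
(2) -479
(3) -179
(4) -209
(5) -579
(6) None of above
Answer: 1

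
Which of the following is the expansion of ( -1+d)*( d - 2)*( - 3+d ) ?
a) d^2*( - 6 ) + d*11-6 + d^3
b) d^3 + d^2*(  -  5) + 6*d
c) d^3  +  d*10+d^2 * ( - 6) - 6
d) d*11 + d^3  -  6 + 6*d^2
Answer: a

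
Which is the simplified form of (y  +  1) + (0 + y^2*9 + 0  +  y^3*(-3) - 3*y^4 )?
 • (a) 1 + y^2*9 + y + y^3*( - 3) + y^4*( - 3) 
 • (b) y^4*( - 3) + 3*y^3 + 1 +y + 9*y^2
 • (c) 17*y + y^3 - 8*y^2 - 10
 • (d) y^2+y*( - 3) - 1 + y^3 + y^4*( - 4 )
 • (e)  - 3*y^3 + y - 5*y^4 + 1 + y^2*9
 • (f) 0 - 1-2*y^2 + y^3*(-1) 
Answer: a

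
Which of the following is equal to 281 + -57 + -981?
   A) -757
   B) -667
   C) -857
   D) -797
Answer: A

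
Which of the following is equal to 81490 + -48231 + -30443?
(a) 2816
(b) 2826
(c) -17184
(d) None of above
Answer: a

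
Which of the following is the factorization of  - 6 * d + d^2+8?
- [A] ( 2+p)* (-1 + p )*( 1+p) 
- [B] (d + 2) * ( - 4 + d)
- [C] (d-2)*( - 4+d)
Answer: C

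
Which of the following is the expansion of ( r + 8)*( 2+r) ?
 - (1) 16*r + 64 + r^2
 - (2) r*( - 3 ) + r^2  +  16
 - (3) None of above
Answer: 3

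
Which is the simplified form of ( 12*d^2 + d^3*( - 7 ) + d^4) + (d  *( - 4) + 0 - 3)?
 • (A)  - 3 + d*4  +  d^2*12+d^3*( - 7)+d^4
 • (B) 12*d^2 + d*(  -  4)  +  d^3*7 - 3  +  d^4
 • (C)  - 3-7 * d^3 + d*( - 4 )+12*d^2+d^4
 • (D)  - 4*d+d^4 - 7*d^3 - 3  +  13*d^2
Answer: C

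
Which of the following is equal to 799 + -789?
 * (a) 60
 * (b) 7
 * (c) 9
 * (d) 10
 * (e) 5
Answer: d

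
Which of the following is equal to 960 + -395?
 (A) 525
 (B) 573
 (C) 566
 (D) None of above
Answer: D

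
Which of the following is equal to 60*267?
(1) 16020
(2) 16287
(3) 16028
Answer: 1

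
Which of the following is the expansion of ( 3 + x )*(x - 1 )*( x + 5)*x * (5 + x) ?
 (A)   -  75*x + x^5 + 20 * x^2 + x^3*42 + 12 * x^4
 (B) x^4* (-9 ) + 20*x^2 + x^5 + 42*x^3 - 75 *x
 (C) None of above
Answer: A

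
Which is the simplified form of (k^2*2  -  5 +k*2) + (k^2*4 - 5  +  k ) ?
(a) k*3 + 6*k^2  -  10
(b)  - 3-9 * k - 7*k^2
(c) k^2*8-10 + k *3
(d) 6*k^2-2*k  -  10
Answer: a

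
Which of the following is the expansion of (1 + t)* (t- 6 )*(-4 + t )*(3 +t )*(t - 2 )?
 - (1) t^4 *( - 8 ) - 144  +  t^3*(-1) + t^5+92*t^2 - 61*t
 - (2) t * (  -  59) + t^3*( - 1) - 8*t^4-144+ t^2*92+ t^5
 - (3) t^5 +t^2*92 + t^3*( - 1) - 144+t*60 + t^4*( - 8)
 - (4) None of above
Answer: 4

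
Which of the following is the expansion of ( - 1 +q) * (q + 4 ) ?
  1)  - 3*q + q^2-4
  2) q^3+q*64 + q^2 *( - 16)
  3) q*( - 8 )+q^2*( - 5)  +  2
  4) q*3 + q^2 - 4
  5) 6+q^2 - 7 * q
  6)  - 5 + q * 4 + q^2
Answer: 4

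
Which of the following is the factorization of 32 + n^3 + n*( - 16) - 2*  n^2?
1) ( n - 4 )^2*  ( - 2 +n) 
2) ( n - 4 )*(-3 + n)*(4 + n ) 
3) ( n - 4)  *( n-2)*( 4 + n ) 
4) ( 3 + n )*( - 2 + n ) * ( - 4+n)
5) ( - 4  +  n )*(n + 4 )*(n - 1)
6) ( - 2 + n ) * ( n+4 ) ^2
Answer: 3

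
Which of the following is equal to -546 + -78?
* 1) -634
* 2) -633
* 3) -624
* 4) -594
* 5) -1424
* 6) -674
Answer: 3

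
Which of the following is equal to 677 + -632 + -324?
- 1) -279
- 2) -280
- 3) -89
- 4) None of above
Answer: 1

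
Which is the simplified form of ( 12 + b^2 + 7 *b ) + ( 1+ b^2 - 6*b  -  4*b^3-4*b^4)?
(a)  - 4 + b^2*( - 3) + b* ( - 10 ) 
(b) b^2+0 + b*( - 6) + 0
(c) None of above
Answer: c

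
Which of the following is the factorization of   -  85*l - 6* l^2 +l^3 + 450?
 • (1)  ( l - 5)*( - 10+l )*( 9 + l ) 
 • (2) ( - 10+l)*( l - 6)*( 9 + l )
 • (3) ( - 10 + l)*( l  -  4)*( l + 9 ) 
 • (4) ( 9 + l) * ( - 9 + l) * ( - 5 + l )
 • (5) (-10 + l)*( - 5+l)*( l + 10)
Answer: 1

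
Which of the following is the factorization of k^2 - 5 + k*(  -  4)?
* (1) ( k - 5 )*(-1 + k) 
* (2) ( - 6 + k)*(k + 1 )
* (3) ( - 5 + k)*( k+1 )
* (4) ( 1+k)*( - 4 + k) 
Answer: 3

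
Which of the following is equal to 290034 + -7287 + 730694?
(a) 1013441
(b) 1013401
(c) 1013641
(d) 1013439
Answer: a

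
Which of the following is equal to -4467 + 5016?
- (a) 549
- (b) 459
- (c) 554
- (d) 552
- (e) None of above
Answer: a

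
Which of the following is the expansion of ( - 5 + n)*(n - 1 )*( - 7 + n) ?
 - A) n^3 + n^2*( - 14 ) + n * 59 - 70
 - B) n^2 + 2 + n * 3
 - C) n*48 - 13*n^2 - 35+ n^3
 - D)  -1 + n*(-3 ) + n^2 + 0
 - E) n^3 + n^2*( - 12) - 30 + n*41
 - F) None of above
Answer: F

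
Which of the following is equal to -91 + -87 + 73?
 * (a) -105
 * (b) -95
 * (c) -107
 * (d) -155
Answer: a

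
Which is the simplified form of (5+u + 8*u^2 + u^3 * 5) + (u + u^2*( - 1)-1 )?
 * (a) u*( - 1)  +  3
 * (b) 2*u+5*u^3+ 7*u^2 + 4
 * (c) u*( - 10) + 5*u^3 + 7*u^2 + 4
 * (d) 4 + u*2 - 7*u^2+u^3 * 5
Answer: b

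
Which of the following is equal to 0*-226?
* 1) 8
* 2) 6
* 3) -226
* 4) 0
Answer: 4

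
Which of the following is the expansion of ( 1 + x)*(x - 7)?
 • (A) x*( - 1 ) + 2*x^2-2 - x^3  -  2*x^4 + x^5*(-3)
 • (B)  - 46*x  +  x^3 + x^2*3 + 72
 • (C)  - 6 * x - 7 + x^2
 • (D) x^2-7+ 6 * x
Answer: C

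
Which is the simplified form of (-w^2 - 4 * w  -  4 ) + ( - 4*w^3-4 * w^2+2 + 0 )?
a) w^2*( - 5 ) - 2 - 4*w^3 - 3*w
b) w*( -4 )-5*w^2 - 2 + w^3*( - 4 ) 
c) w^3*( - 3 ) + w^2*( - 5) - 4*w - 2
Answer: b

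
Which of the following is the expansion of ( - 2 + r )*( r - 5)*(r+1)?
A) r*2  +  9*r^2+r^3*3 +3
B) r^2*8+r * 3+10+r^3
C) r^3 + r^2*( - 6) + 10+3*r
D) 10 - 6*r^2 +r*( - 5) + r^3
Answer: C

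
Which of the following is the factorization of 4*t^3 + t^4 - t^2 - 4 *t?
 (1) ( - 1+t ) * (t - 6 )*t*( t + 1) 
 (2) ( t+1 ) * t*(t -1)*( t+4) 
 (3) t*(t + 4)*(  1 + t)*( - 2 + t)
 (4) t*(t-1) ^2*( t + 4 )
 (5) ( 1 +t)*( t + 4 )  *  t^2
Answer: 2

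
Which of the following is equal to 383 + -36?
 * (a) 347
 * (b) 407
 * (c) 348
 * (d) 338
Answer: a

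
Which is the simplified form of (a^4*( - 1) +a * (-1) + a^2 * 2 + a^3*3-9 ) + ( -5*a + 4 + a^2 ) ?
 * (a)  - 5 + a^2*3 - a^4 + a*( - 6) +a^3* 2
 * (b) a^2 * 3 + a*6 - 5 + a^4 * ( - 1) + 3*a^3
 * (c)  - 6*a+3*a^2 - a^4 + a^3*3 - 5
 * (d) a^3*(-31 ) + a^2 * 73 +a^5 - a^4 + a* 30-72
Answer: c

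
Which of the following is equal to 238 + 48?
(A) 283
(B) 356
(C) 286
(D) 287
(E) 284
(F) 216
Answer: C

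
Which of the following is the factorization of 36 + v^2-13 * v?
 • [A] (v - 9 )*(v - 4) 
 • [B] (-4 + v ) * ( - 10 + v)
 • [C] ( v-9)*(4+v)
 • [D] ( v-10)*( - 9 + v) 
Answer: A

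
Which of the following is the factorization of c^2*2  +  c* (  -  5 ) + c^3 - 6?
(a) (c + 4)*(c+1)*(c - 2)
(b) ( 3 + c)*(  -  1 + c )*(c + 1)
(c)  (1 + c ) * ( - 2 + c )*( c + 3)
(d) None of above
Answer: c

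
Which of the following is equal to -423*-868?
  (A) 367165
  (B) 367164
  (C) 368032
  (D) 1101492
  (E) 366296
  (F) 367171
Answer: B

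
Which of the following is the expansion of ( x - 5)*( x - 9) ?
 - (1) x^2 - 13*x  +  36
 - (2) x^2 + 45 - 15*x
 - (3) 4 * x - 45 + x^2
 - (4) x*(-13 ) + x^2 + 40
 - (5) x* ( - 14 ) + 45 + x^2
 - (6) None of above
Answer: 5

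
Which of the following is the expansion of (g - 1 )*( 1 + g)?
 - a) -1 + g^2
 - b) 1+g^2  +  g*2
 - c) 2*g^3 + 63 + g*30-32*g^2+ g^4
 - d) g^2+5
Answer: a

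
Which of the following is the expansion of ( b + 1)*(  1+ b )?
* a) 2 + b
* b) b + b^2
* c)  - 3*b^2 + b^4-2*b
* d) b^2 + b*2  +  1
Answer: d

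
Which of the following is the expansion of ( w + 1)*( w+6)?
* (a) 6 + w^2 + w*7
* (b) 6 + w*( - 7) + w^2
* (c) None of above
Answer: a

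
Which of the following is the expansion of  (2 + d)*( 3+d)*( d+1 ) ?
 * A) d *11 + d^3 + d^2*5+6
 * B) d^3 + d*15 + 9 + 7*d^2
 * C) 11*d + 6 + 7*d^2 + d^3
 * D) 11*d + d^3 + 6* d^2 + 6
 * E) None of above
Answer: D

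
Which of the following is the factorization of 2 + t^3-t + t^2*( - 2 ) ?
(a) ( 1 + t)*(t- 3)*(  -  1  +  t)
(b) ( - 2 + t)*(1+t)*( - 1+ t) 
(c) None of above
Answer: b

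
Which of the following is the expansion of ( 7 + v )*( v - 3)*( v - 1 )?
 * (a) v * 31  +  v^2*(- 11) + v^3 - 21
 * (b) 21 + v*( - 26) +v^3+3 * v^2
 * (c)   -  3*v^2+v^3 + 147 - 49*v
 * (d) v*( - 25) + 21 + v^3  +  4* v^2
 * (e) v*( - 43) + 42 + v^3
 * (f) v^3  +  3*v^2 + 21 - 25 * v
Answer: f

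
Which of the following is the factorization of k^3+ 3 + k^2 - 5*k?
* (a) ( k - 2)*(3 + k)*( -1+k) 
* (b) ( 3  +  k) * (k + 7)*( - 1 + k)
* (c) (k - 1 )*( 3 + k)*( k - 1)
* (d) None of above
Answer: c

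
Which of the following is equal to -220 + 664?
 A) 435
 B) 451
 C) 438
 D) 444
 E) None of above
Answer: D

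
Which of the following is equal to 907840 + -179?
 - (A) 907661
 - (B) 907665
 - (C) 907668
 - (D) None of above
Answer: A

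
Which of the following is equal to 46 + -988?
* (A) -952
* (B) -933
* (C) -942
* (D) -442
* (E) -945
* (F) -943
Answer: C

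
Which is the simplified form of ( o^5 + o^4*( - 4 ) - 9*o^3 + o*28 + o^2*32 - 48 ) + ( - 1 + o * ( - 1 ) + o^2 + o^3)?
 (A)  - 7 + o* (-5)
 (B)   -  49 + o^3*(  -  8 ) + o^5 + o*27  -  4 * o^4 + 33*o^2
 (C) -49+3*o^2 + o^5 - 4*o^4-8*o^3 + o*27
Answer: B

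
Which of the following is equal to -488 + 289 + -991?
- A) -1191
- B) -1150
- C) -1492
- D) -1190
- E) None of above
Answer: D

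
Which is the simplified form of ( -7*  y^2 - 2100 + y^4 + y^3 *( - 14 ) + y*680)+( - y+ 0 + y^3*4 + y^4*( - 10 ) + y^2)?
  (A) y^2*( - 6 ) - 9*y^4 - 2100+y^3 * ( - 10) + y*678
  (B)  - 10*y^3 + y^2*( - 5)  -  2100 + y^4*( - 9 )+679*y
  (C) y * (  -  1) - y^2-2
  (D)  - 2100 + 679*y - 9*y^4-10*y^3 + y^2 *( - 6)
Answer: D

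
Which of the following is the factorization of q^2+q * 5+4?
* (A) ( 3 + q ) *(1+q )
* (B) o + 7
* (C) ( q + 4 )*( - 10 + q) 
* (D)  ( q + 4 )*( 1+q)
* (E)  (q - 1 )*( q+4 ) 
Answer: D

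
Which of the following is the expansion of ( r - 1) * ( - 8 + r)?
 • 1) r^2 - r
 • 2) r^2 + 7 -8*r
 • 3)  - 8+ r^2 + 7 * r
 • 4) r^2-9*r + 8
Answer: 4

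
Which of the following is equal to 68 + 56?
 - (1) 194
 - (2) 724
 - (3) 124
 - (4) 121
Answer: 3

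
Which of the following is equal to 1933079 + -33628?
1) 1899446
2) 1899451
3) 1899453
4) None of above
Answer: 2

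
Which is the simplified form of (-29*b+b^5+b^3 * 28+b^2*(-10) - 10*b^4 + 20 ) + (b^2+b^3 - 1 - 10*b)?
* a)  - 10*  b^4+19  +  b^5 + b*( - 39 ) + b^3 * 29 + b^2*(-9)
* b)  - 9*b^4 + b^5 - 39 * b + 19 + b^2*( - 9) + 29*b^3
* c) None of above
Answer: a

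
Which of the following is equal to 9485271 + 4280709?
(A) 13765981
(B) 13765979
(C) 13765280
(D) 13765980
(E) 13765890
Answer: D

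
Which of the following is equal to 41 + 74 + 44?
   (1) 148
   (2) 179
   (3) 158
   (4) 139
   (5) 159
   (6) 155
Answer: 5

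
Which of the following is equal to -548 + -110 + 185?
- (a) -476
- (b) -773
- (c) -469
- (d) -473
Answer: d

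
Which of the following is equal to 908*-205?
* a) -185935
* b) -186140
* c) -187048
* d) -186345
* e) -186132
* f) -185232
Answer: b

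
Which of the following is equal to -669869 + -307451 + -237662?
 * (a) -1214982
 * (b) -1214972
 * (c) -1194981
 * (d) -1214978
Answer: a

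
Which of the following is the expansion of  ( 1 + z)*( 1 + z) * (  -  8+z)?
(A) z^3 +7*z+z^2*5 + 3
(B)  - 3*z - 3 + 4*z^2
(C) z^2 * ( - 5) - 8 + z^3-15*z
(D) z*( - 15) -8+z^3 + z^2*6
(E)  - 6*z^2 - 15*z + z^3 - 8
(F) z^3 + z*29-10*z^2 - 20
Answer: E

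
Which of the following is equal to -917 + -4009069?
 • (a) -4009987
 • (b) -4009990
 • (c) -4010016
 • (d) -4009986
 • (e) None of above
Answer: d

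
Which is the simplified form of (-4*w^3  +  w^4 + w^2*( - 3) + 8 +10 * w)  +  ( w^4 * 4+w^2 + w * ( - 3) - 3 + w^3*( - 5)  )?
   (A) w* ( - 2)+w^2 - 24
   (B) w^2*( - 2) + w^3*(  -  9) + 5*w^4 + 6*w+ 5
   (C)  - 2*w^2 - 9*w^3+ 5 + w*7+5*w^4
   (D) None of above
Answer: C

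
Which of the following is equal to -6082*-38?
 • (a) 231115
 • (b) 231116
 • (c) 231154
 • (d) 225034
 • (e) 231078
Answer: b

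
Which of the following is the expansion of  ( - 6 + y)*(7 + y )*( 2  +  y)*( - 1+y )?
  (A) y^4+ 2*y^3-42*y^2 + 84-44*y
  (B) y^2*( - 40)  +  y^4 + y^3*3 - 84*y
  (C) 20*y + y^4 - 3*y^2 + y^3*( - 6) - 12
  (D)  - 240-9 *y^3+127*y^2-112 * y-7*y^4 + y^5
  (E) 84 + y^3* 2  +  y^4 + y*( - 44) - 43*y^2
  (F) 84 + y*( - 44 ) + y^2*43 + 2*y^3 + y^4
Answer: E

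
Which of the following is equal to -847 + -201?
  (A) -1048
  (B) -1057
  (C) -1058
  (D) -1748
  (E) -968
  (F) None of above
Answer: A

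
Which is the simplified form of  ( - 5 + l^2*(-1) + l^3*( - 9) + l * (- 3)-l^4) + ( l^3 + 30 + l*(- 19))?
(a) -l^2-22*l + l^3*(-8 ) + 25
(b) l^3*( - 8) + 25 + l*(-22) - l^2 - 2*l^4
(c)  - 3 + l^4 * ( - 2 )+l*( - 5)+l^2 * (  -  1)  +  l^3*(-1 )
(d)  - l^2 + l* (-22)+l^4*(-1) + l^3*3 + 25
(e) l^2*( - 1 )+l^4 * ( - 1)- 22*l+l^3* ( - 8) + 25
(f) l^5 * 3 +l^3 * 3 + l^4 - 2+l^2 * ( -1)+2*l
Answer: e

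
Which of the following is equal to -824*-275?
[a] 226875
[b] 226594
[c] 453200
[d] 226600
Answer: d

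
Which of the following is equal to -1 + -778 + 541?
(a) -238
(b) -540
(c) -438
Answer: a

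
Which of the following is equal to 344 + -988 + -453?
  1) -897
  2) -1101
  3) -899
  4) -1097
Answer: 4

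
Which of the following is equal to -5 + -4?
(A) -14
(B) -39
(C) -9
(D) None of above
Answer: C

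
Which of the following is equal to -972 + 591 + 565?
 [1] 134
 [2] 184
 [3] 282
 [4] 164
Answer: 2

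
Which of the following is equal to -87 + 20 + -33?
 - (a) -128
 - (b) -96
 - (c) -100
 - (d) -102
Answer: c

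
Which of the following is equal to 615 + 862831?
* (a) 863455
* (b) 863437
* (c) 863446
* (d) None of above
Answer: c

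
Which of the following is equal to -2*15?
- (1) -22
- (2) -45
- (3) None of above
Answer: 3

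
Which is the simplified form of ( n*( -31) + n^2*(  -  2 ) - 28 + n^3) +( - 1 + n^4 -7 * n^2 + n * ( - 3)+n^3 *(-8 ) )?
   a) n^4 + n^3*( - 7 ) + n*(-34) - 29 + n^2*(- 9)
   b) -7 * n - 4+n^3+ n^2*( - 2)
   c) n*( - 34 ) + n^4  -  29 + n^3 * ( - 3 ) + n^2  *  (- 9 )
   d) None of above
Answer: a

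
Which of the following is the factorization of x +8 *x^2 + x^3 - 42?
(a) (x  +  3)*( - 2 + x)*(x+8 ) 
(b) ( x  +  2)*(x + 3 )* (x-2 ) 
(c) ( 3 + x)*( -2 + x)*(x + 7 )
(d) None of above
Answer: c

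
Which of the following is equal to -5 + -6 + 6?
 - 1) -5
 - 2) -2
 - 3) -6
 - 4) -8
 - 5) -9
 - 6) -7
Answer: 1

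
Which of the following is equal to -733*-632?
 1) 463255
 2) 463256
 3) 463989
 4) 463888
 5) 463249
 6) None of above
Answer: 2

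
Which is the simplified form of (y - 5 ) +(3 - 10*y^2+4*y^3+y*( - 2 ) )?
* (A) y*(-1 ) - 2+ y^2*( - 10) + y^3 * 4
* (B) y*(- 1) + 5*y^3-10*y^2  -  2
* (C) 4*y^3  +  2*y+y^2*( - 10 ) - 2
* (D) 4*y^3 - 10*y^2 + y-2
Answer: A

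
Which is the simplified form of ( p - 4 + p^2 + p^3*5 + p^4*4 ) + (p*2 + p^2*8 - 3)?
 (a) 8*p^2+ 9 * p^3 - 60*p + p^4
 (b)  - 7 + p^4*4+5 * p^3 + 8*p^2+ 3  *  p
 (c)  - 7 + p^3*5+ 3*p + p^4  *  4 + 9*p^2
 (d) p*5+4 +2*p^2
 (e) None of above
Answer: c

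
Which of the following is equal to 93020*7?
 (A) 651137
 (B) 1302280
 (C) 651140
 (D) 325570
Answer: C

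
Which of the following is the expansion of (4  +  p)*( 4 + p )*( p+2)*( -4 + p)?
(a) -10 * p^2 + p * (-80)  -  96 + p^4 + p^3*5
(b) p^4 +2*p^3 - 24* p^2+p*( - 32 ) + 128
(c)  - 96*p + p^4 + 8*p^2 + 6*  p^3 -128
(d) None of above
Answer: d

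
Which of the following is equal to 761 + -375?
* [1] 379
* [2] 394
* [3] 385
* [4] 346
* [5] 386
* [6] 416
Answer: 5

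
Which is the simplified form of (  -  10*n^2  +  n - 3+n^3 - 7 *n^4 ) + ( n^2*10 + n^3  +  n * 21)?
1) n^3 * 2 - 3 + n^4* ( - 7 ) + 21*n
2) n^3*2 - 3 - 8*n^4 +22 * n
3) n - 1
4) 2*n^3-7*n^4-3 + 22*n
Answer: 4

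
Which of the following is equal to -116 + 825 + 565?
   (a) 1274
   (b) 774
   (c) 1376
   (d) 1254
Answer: a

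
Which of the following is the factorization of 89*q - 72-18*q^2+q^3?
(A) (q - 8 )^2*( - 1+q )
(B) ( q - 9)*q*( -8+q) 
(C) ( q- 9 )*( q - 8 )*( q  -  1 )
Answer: C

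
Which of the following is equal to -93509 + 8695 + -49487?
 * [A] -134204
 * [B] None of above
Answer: B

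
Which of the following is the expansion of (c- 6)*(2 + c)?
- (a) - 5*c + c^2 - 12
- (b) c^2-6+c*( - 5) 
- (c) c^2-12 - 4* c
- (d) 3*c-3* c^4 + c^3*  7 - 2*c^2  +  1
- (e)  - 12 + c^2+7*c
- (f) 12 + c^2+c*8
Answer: c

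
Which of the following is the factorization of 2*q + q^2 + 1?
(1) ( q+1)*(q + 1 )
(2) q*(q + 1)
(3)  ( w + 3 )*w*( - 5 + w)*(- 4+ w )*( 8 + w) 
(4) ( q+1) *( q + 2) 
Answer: 1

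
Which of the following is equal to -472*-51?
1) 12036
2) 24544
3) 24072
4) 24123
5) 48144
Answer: 3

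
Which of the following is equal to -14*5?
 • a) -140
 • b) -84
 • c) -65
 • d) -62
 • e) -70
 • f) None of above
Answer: e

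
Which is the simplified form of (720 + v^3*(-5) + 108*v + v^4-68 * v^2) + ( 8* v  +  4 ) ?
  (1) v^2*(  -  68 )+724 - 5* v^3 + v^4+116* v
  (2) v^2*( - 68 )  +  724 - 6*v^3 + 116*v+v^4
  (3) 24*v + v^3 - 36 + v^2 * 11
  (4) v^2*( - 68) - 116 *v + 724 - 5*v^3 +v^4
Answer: 1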